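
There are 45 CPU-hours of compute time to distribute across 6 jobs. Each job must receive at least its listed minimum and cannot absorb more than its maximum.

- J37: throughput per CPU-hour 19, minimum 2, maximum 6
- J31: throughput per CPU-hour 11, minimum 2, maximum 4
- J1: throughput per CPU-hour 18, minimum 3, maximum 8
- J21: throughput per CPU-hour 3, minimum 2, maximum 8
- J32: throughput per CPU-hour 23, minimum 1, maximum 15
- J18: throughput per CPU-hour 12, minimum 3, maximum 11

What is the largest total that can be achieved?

Meeting every minimum uses 2+2+3+2+1+3 = 13 CPU-hours, leaving 32.
Order the jobs by throughput per CPU-hour: J32 23 > J37 19 > J1 18 > J18 12 > J31 11 > J21 3.
J32 takes 14 more to reach its cap of 15 ; 18 left.
Give J37 4 more to hit its cap of 6 ; 14 left.
J1: +5 to 8 (cap) ; 9 left.
Give J18 8 more to hit its cap of 11 ; 1 left.
Only 1 left; J31 takes them to reach 3.
Total = 19×6 + 11×3 + 18×8 + 3×2 + 23×15 + 12×11 = 774.

774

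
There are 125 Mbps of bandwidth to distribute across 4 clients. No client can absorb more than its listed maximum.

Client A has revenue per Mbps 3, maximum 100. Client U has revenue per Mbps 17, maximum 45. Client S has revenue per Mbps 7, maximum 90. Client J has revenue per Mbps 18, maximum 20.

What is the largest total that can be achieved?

1545

Rank by revenue per Mbps: Client J 18 > Client U 17 > Client S 7 > Client A 3.
Client J: +20 to 20 (cap) — 105 left.
Client U takes 45 to reach its cap of 45 — 60 left.
Client S: +60 (room for 90) → 60. Pool exhausted.
Total = 17×45 + 7×60 + 18×20 = 1545.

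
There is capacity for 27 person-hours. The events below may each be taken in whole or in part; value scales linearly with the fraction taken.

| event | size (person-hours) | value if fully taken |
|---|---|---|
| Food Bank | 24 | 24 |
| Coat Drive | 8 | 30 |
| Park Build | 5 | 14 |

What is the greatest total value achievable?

58

Sort by value density: Coat Drive 30/8≈3.75, Park Build 14/5≈2.8, Food Bank 24/24≈1.
Take all of Coat Drive (8 person-hours, value 30) → 19 person-hours left.
Park Build: take in full, 5 person-hours for value 14 → 14 left.
Only 14 person-hours remain; take 14/24 of Food Bank for value 24×14/24 = 14.
Total value = 58.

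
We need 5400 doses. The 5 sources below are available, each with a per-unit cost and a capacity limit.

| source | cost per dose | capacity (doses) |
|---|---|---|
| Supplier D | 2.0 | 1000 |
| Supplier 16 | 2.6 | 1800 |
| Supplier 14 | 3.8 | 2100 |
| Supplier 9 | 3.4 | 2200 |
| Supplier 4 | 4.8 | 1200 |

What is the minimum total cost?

15680

Fill from the cheapest source first.
Supplier D at 2.0: take all 1000 doses — 4400 still needed.
Supplier 16 (2.6): use full 1800 — 2600 doses to go.
Supplier 9 (3.4): use full 2200 — 400 doses to go.
Supplier 14 at 3.8: take 400 of its 2100 — requirement met.
Supplier 4: unused.
Cost = 1000×2.0 + 1800×2.6 + 2200×3.4 + 400×3.8 = 15680.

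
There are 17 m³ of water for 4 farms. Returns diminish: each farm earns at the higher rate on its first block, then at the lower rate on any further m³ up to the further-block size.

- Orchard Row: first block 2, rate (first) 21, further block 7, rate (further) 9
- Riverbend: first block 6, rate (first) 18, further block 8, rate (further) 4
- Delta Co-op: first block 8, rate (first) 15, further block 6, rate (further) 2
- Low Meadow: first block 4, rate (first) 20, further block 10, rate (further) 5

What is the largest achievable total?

305

Treat each block as its own option and order by rate: Orchard Row/first 21 > Low Meadow/first 20 > Riverbend/first 18 > Delta Co-op/first 15 > Orchard Row/second 9 > Low Meadow/second 5 > Riverbend/second 4 > Delta Co-op/second 2.
Orchard Row/first (21): +2 ; 15 left.
Fill Low Meadow first block (4 at 20) ; 11 left.
Riverbend first at 18: fill all 6 ; 5 left.
Delta Co-op first at 15: only 5 left, fill 5.
Total = 21×2 + 20×4 + 18×6 + 15×5 = 305.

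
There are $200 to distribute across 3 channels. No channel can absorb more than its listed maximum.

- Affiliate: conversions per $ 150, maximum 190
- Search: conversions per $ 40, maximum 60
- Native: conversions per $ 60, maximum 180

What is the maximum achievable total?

29100

Order the channels by conversions per $: Affiliate 150 > Native 60 > Search 40.
Give Affiliate 190 to hit its cap of 190 → 10 left.
Native has room for 180 but only 10 remain, so it gets 10.
Total = 150×190 + 60×10 = 29100.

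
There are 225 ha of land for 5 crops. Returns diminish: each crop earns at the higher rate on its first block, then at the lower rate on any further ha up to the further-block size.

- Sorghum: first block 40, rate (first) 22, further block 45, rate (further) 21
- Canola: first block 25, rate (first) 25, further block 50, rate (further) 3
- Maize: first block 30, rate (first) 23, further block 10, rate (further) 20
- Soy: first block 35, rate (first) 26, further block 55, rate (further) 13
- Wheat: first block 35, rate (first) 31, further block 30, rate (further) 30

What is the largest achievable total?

Rank every tier by rate: Wheat/first 31 > Wheat/second 30 > Soy/first 26 > Canola/first 25 > Maize/first 23 > Sorghum/first 22 > Sorghum/second 21 > Maize/second 20 > Soy/second 13 > Canola/second 3.
Fill Wheat first block (35 at 31) — 190 left.
Wheat/second (30): +30 — 160 left.
Soy first at 26: fill all 35 — 125 left.
Canola/first (25): +25 — 100 left.
Maize/first (23): +30 — 70 left.
Sorghum/first (22): +40 — 30 left.
30 remain; put them into Sorghum second at 21.
Total = 31×35 + 30×30 + 26×35 + 25×25 + 23×30 + 22×40 + 21×30 = 5720.

5720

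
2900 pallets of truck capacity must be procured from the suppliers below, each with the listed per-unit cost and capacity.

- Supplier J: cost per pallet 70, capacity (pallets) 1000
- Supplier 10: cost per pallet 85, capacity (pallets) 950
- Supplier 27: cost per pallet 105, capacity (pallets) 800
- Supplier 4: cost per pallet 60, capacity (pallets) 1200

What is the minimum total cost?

Use suppliers in increasing cost order.
Take 1200 from Supplier 4 at 60 ; need 1700 more.
Supplier J (70): use full 1000 ; 700 pallets to go.
Supplier 10 at 85: take 700 of its 950 ; requirement met.
Supplier 27: unused.
Cost = 1200×60 + 1000×70 + 700×85 = 201500.

201500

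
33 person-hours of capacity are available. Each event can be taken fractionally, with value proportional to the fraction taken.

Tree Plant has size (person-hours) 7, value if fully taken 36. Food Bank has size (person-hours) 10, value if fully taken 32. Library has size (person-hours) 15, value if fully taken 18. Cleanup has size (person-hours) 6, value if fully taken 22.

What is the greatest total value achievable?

Sort by value density: Tree Plant 36/7≈5.14, Cleanup 22/6≈3.67, Food Bank 32/10≈3.2, Library 18/15≈1.2.
Tree Plant: take in full, 7 person-hours for value 36 ; 26 left.
Cleanup: take in full, 6 person-hours for value 22 ; 20 left.
Take all of Food Bank (10 person-hours, value 32) ; 10 person-hours left.
10 person-hours left: a 10/15 share of Library gives 18×10/15 = 12.
Total value = 102.

102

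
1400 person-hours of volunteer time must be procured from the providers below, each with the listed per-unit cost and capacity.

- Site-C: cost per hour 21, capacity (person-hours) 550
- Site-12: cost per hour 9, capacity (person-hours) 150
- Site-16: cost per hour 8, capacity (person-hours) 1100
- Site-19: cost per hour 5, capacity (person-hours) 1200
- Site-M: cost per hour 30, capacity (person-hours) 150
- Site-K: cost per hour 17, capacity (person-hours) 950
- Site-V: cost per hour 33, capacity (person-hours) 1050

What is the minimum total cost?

7600

Cheapest first:
Take 1200 from Site-19 at 5 ; need 200 more.
Site-16 (8): take the remaining 200 ; done.
Site-12, Site-K, Site-C, Site-M, Site-V: unused.
Cost = 1200×5 + 200×8 = 7600.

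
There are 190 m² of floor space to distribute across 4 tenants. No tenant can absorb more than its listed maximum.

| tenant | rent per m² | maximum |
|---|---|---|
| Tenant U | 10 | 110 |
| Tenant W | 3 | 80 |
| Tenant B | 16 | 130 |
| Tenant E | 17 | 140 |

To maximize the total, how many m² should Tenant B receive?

Order the tenants by rent per m²: Tenant E 17 > Tenant B 16 > Tenant U 10 > Tenant W 3.
Give Tenant E 140 to hit its cap of 140 → 50 left.
Tenant B has room for 130 but only 50 remain, so it gets 50.

50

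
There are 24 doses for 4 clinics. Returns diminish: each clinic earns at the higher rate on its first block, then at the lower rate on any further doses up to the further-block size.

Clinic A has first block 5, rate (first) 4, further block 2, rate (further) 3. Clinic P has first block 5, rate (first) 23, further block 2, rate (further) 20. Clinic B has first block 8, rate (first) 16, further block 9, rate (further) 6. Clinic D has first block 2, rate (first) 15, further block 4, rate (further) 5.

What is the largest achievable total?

Treat each block as its own option and order by rate: Clinic P/first 23 > Clinic P/second 20 > Clinic B/first 16 > Clinic D/first 15 > Clinic B/second 6 > Clinic D/second 5 > Clinic A/first 4 > Clinic A/second 3.
Clinic P/first (23): +5 ; 19 left.
Fill Clinic P second block (2 at 20) ; 17 left.
Fill Clinic B first block (8 at 16) ; 9 left.
Clinic D/first (15): +2 ; 7 left.
Clinic B second at 6: only 7 left, fill 7.
Total = 23×5 + 20×2 + 16×8 + 15×2 + 6×7 = 355.

355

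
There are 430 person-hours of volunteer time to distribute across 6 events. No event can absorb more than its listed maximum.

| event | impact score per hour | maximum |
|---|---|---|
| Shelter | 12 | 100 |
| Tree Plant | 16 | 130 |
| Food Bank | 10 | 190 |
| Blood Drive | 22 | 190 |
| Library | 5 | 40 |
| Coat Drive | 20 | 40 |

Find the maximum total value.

Order the events by impact score per hour: Blood Drive 22 > Coat Drive 20 > Tree Plant 16 > Shelter 12 > Food Bank 10 > Library 5.
Blood Drive: +190 to 190 (cap) — 240 left.
Coat Drive takes 40 to reach its cap of 40 — 200 left.
Tree Plant: +130 to 130 (cap) — 70 left.
Only 70 left; Shelter takes them to reach 70.
Total = 12×70 + 16×130 + 22×190 + 20×40 = 7900.

7900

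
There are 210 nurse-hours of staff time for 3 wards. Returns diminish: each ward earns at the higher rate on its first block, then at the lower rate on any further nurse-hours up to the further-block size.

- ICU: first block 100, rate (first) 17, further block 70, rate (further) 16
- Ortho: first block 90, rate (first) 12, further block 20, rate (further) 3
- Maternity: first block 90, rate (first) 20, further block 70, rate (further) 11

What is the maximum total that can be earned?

Order all 6 blocks by rate: Maternity/first 20 > ICU/first 17 > ICU/second 16 > Ortho/first 12 > Maternity/second 11 > Ortho/second 3.
Maternity first at 20: fill all 90 ; 120 left.
Fill ICU first block (100 at 17) ; 20 left.
20 remain; put them into ICU second at 16.
Total = 20×90 + 17×100 + 16×20 = 3820.

3820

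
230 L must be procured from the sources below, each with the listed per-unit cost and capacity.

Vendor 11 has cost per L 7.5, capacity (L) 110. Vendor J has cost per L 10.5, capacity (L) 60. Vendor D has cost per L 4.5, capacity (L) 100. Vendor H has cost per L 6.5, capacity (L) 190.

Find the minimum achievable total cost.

Cheapest first:
Take 100 from Vendor D at 4.5 → need 130 more.
Vendor H (6.5): take the remaining 130 → done.
Vendor 11, Vendor J: unused.
Cost = 100×4.5 + 130×6.5 = 1295.

1295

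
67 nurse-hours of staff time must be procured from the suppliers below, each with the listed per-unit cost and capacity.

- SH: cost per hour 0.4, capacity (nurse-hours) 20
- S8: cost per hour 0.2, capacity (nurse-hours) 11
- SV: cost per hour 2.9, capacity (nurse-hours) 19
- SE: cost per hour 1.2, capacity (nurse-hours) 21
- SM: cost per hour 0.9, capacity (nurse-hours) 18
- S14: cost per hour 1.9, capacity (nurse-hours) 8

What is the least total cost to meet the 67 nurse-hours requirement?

Cheapest first:
S8 (0.2): use full 11 ; 56 nurse-hours to go.
Take 20 from SH at 0.4 ; need 36 more.
Take 18 from SM at 0.9 ; need 18 more.
Take 18 from SE at 1.2 to finish.
S14, SV: unused.
Cost = 11×0.2 + 20×0.4 + 18×0.9 + 18×1.2 = 48.

48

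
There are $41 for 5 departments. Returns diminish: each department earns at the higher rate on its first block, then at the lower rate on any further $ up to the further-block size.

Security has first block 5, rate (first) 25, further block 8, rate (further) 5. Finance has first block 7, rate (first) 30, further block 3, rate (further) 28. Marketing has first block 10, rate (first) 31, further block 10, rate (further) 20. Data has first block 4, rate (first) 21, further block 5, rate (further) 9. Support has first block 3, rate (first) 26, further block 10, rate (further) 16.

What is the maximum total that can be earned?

Treat each block as its own option and order by rate: Marketing/tier1 31 > Finance/tier1 30 > Finance/tier2 28 > Support/tier1 26 > Security/tier1 25 > Data/tier1 21 > Marketing/tier2 20 > Support/tier2 16 > Data/tier2 9 > Security/tier2 5.
Marketing/tier1 (31): +10 — 31 left.
Finance/tier1 (30): +7 — 24 left.
Finance tier2 at 28: fill all 3 — 21 left.
Support/tier1 (26): +3 — 18 left.
Security tier1 at 25: fill all 5 — 13 left.
Data/tier1 (21): +4 — 9 left.
9 remain; put them into Marketing tier2 at 20.
Total = 31×10 + 30×7 + 28×3 + 26×3 + 25×5 + 21×4 + 20×9 = 1071.

1071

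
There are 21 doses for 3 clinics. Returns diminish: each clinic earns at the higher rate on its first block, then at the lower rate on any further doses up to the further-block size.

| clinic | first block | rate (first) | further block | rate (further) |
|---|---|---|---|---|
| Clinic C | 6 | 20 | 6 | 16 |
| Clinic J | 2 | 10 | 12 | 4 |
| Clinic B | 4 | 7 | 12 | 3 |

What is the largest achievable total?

Treat each block as its own option and order by rate: Clinic C/T1 20 > Clinic C/T2 16 > Clinic J/T1 10 > Clinic B/T1 7 > Clinic J/T2 4 > Clinic B/T2 3.
Fill Clinic C T1 block (6 at 20) ; 15 left.
Fill Clinic C T2 block (6 at 16) ; 9 left.
Clinic J T1 at 10: fill all 2 ; 7 left.
Clinic B T1 at 7: fill all 4 ; 3 left.
Clinic J/T2: +3 of 12 at 4; pool empty.
Total = 20×6 + 16×6 + 10×2 + 7×4 + 4×3 = 276.

276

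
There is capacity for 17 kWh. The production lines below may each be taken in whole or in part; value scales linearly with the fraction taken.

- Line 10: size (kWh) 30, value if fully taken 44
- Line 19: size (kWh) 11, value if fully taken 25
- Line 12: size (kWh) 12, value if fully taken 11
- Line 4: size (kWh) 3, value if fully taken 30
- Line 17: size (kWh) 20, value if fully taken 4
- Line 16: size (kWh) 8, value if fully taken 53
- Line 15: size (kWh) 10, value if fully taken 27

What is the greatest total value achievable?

Best value per unit of size first: Line 4 30/3≈10, Line 16 53/8≈6.62, Line 15 27/10≈2.7, Line 19 25/11≈2.27, Line 10 44/30≈1.47, Line 12 11/12≈0.917, Line 17 4/20≈0.2.
All 3 kWh of Line 4 fit (value 30) — 14 remain.
Line 16: take in full, 8 kWh for value 53 — 6 left.
Fill the last 6 kWh with part of Line 15: 6/10 of it earns 16.2.
Total value = 99.2.

99.2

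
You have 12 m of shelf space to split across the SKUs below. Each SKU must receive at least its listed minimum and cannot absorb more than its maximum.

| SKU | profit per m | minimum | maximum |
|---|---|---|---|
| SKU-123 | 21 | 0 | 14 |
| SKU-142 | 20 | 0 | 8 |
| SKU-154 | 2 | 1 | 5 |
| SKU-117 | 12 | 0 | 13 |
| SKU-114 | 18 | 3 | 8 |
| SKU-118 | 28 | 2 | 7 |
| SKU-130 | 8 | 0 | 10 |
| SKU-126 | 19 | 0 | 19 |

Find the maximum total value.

273

Meeting every minimum uses 0+0+1+0+3+2+0+0 = 6 m, leaving 6.
Rank by profit per m: SKU-118 28 > SKU-123 21 > SKU-142 20 > SKU-126 19 > SKU-114 18 > SKU-117 12 > SKU-130 8 > SKU-154 2.
SKU-118: +5 to 7 (cap) ; 1 left.
Only 1 left; SKU-123 takes them to reach 1.
Total = 21×1 + 2×1 + 18×3 + 28×7 = 273.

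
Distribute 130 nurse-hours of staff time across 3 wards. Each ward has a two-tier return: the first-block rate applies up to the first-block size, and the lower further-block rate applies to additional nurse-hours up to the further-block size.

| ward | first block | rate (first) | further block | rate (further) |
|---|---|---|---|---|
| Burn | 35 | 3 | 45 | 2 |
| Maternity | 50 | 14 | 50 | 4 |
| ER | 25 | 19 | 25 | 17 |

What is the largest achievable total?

1720

Order all 6 blocks by rate: ER/first 19 > ER/second 17 > Maternity/first 14 > Maternity/second 4 > Burn/first 3 > Burn/second 2.
ER first at 19: fill all 25 ; 105 left.
Fill ER second block (25 at 17) ; 80 left.
Fill Maternity first block (50 at 14) ; 30 left.
Maternity second at 4: only 30 left, fill 30.
Total = 19×25 + 17×25 + 14×50 + 4×30 = 1720.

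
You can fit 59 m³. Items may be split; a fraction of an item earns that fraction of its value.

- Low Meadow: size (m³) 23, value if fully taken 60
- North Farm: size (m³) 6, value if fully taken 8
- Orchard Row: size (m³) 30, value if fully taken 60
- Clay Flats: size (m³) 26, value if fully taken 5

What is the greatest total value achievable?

128

Rank by value-to-size ratio: Low Meadow 60/23≈2.61, Orchard Row 60/30≈2, North Farm 8/6≈1.33, Clay Flats 5/26≈0.192.
Low Meadow: take in full, 23 m³ for value 60 → 36 left.
Take all of Orchard Row (30 m³, value 60) → 6 m³ left.
Take all of North Farm (6 m³, value 8) → 0 m³ left.
Total value = 128.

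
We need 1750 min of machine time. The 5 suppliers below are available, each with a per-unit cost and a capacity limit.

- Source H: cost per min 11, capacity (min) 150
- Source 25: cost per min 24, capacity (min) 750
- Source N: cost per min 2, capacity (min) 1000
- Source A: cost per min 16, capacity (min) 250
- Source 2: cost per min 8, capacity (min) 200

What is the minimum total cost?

12850

Use suppliers in increasing cost order.
Source N at 2: take all 1000 min → 750 still needed.
Take 200 from Source 2 at 8 → need 550 more.
Take 150 from Source H at 11 → need 400 more.
Source A at 16: take all 250 min → 150 still needed.
Take 150 from Source 25 at 24 to finish.
Cost = 1000×2 + 200×8 + 150×11 + 250×16 + 150×24 = 12850.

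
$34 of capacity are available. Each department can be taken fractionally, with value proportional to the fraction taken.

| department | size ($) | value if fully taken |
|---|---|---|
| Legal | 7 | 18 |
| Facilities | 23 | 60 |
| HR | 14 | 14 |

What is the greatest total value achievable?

Sort by value density: Facilities 60/23≈2.61, Legal 18/7≈2.57, HR 14/14≈1.
All 23 $ of Facilities fit (value 60) → 11 remain.
All 7 $ of Legal fit (value 18) → 4 remain.
Only 4 $ remain; take 4/14 of HR for value 14×4/14 = 4.
Total value = 82.

82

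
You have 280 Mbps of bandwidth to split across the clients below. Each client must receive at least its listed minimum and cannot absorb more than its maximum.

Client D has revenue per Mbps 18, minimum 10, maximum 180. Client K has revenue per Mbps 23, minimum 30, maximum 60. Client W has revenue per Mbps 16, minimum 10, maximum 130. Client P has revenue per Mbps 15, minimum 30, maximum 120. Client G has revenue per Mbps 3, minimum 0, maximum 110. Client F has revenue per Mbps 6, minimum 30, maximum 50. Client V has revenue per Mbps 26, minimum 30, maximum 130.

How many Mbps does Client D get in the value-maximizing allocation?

Meeting every minimum uses 10+30+10+30+0+30+30 = 140 Mbps, leaving 140.
Highest revenue per Mbps first: Client V 26 > Client K 23 > Client D 18 > Client W 16 > Client P 15 > Client F 6 > Client G 3.
Client V takes 100 more to reach its cap of 130 — 40 left.
Give Client K 30 more to hit its cap of 60 — 10 left.
Client D: +10 (room for 170) → 20. Pool exhausted.

20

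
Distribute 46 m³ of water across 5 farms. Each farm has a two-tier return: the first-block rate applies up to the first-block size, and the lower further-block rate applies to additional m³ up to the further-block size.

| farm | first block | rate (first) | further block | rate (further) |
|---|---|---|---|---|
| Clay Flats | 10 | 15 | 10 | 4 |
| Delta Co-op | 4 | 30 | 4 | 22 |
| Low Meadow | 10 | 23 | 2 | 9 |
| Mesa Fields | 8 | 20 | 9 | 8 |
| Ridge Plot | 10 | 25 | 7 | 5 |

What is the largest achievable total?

998

Rank every tier by rate: Delta Co-op/T1 30 > Ridge Plot/T1 25 > Low Meadow/T1 23 > Delta Co-op/T2 22 > Mesa Fields/T1 20 > Clay Flats/T1 15 > Low Meadow/T2 9 > Mesa Fields/T2 8 > Ridge Plot/T2 5 > Clay Flats/T2 4.
Delta Co-op/T1 (30): +4 ; 42 left.
Ridge Plot T1 at 25: fill all 10 ; 32 left.
Low Meadow/T1 (23): +10 ; 22 left.
Delta Co-op/T2 (22): +4 ; 18 left.
Fill Mesa Fields T1 block (8 at 20) ; 10 left.
Clay Flats/T1 (15): +10 ; 0 left.
Total = 30×4 + 25×10 + 23×10 + 22×4 + 20×8 + 15×10 = 998.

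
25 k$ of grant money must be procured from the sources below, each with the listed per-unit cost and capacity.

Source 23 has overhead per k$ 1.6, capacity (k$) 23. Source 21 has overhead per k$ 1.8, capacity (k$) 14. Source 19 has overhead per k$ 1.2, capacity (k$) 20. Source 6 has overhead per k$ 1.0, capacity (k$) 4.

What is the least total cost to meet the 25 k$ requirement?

Fill from the cheapest source first.
Take 4 from Source 6 at 1.0 — need 21 more.
Source 19 (1.2): use full 20 — 1 k$ to go.
Source 23 (1.6): take the remaining 1 — done.
Source 21: unused.
Cost = 4×1.0 + 20×1.2 + 1×1.6 = 29.6.

29.6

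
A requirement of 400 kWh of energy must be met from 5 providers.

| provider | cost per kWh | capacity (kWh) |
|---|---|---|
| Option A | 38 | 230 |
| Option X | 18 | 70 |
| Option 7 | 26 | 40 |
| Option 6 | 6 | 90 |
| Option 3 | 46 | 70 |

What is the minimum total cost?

Use providers in increasing cost order.
Option 6 at 6: take all 90 kWh — 310 still needed.
Take 70 from Option X at 18 — need 240 more.
Option 7 (26): use full 40 — 200 kWh to go.
Take 200 from Option A at 38 to finish.
Option 3: unused.
Cost = 90×6 + 70×18 + 40×26 + 200×38 = 10440.

10440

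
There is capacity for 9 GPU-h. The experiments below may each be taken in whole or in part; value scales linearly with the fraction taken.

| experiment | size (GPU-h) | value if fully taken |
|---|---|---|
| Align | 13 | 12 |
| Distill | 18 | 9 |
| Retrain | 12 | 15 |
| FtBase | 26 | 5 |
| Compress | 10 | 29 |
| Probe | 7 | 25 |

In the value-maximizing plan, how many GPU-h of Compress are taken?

Sort by value density: Probe 25/7≈3.57, Compress 29/10≈2.9, Retrain 15/12≈1.25, Align 12/13≈0.923, Distill 9/18≈0.5, FtBase 5/26≈0.192.
Probe: take in full, 7 GPU-h for value 25 → 2 left.
Fill the last 2 GPU-h with part of Compress: 2/10 of it earns 5.8.

2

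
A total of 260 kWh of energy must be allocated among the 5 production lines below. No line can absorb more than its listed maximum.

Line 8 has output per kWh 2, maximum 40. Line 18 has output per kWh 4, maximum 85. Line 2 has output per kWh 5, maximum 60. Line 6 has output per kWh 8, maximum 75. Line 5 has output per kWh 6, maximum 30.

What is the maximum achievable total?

1440

Order the production lines by output per kWh: Line 6 8 > Line 5 6 > Line 2 5 > Line 18 4 > Line 8 2.
Line 6: +75 to 75 (cap) — 185 left.
Line 5 takes 30 to reach its cap of 30 — 155 left.
Line 2: +60 to 60 (cap) — 95 left.
Line 18: +85 to 85 (cap) — 10 left.
Only 10 left; Line 8 takes them to reach 10.
Total = 2×10 + 4×85 + 5×60 + 8×75 + 6×30 = 1440.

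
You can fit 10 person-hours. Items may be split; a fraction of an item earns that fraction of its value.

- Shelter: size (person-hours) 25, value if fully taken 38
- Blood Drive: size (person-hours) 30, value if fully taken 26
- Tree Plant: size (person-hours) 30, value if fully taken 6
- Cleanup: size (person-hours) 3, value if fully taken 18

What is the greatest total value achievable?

28.64

Sort by value density: Cleanup 18/3≈6, Shelter 38/25≈1.52, Blood Drive 26/30≈0.867, Tree Plant 6/30≈0.2.
Cleanup: take in full, 3 person-hours for value 18 ; 7 left.
7 person-hours left: a 7/25 share of Shelter gives 38×7/25 = 10.64.
Total value = 28.64.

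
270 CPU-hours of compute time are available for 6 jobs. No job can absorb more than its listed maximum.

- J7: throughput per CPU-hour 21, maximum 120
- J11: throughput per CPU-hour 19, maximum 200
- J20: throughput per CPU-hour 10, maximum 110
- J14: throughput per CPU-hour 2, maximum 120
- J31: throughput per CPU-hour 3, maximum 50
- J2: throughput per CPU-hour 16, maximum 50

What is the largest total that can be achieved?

Rank by throughput per CPU-hour: J7 21 > J11 19 > J2 16 > J20 10 > J31 3 > J14 2.
J7 takes 120 to reach its cap of 120 → 150 left.
J11 has room for 200 but only 150 remain, so it gets 150.
Total = 21×120 + 19×150 = 5370.

5370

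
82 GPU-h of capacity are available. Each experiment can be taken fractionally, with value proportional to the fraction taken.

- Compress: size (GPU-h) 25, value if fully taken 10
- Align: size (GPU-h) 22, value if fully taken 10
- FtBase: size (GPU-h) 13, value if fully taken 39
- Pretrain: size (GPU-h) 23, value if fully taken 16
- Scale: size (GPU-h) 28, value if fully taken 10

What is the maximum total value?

Rank by value-to-size ratio: FtBase 39/13≈3, Pretrain 16/23≈0.696, Align 10/22≈0.455, Compress 10/25≈0.4, Scale 10/28≈0.357.
FtBase: take in full, 13 GPU-h for value 39 ; 69 left.
All 23 GPU-h of Pretrain fit (value 16) ; 46 remain.
All 22 GPU-h of Align fit (value 10) ; 24 remain.
Only 24 GPU-h remain; take 24/25 of Compress for value 10×24/25 = 9.6.
Total value = 74.6.

74.6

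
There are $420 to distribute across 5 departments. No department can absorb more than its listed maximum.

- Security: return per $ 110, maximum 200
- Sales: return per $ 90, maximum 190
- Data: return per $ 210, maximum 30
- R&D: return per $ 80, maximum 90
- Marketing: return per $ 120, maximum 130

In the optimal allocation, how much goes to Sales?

Rank by return per $: Data 210 > Marketing 120 > Security 110 > Sales 90 > R&D 80.
Give Data 30 to hit its cap of 30 → 390 left.
Give Marketing 130 to hit its cap of 130 → 260 left.
Security takes 200 to reach its cap of 200 → 60 left.
Sales: +60 (room for 190) → 60. Pool exhausted.

60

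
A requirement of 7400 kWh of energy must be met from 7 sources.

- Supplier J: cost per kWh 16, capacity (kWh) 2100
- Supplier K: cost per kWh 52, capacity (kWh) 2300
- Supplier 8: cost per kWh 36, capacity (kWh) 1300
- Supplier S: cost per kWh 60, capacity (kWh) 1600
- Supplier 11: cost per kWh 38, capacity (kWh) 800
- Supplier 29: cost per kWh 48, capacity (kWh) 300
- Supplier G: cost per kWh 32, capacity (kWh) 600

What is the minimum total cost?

264000

Fill from the cheapest source first.
Supplier J at 16: take all 2100 kWh — 5300 still needed.
Take 600 from Supplier G at 32 — need 4700 more.
Supplier 8 at 36: take all 1300 kWh — 3400 still needed.
Take 800 from Supplier 11 at 38 — need 2600 more.
Supplier 29 (48): use full 300 — 2300 kWh to go.
Supplier K (52): use full 2300 — 0 kWh to go.
Supplier S: unused.
Cost = 2100×16 + 600×32 + 1300×36 + 800×38 + 300×48 + 2300×52 = 264000.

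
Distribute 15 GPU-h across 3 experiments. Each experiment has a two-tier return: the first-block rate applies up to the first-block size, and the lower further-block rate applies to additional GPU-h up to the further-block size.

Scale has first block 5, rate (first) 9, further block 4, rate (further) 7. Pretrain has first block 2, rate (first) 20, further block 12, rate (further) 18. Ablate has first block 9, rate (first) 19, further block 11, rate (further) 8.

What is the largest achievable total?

Rank every tier by rate: Pretrain/first 20 > Ablate/first 19 > Pretrain/second 18 > Scale/first 9 > Ablate/second 8 > Scale/second 7.
Pretrain first at 20: fill all 2 — 13 left.
Fill Ablate first block (9 at 19) — 4 left.
Pretrain/second: +4 of 12 at 18; pool empty.
Total = 20×2 + 19×9 + 18×4 = 283.

283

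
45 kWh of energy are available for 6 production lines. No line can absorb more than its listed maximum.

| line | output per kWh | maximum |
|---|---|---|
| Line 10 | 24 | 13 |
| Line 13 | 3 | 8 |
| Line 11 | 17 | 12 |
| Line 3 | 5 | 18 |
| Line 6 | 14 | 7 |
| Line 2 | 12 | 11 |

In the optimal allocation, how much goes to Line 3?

2

Order the production lines by output per kWh: Line 10 24 > Line 11 17 > Line 6 14 > Line 2 12 > Line 3 5 > Line 13 3.
Line 10 takes 13 to reach its cap of 13 → 32 left.
Give Line 11 12 to hit its cap of 12 → 20 left.
Line 6: +7 to 7 (cap) → 13 left.
Give Line 2 11 to hit its cap of 11 → 2 left.
Line 3 has room for 18 but only 2 remain, so it gets 2.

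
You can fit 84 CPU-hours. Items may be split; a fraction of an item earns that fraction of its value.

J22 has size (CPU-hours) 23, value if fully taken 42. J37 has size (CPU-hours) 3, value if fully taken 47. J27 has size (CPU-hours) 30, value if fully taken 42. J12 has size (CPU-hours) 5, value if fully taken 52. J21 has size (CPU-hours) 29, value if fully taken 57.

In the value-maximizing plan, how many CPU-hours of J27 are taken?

24

Rank by value-to-size ratio: J37 47/3≈15.7, J12 52/5≈10.4, J21 57/29≈1.97, J22 42/23≈1.83, J27 42/30≈1.4.
Take all of J37 (3 CPU-hours, value 47) ; 81 CPU-hours left.
All 5 CPU-hours of J12 fit (value 52) ; 76 remain.
All 29 CPU-hours of J21 fit (value 57) ; 47 remain.
All 23 CPU-hours of J22 fit (value 42) ; 24 remain.
Only 24 CPU-hours remain; take 24/30 of J27 for value 42×24/30 = 33.6.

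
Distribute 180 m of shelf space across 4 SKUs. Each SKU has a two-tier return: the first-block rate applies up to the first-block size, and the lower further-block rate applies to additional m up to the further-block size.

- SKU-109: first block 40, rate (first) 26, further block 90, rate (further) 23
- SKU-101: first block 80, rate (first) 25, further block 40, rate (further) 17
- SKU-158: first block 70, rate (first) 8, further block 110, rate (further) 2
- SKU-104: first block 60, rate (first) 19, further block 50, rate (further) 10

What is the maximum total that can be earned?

Order all 8 blocks by rate: SKU-109/T1 26 > SKU-101/T1 25 > SKU-109/T2 23 > SKU-104/T1 19 > SKU-101/T2 17 > SKU-104/T2 10 > SKU-158/T1 8 > SKU-158/T2 2.
SKU-109 T1 at 26: fill all 40 — 140 left.
SKU-101/T1 (25): +80 — 60 left.
60 remain; put them into SKU-109 T2 at 23.
Total = 26×40 + 25×80 + 23×60 = 4420.

4420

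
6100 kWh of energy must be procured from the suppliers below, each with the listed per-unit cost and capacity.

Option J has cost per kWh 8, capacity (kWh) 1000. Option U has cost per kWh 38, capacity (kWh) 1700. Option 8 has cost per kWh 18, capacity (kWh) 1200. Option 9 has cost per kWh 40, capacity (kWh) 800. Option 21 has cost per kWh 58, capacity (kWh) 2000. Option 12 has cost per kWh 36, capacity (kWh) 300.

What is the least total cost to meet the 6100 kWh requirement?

Use suppliers in increasing cost order.
Take 1000 from Option J at 8 ; need 5100 more.
Option 8 (18): use full 1200 ; 3900 kWh to go.
Take 300 from Option 12 at 36 ; need 3600 more.
Option U at 38: take all 1700 kWh ; 1900 still needed.
Take 800 from Option 9 at 40 ; need 1100 more.
Option 21 (58): take the remaining 1100 ; done.
Cost = 1000×8 + 1200×18 + 300×36 + 1700×38 + 800×40 + 1100×58 = 200800.

200800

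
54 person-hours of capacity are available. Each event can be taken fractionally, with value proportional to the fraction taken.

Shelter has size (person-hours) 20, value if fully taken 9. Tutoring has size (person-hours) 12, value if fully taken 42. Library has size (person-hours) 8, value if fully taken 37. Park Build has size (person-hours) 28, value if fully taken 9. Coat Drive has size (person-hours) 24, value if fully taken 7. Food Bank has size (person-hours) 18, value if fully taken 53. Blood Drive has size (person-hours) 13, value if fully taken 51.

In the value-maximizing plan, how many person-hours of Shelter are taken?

3

Rank by value-to-size ratio: Library 37/8≈4.62, Blood Drive 51/13≈3.92, Tutoring 42/12≈3.5, Food Bank 53/18≈2.94, Shelter 9/20≈0.45, Park Build 9/28≈0.321, Coat Drive 7/24≈0.292.
Take all of Library (8 person-hours, value 37) → 46 person-hours left.
Blood Drive: take in full, 13 person-hours for value 51 → 33 left.
Take all of Tutoring (12 person-hours, value 42) → 21 person-hours left.
All 18 person-hours of Food Bank fit (value 53) → 3 remain.
Fill the last 3 person-hours with part of Shelter: 3/20 of it earns 1.35.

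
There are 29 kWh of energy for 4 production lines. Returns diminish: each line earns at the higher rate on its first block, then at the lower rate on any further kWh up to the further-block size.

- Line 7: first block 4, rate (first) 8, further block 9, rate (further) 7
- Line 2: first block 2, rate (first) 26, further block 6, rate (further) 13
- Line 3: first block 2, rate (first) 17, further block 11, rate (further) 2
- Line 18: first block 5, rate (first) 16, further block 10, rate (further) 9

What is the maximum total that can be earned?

366

Treat each block as its own option and order by rate: Line 2/tier1 26 > Line 3/tier1 17 > Line 18/tier1 16 > Line 2/tier2 13 > Line 18/tier2 9 > Line 7/tier1 8 > Line 7/tier2 7 > Line 3/tier2 2.
Line 2/tier1 (26): +2 — 27 left.
Line 3/tier1 (17): +2 — 25 left.
Line 18 tier1 at 16: fill all 5 — 20 left.
Fill Line 2 tier2 block (6 at 13) — 14 left.
Fill Line 18 tier2 block (10 at 9) — 4 left.
Line 7/tier1 (8): +4 — 0 left.
Total = 26×2 + 17×2 + 16×5 + 13×6 + 9×10 + 8×4 = 366.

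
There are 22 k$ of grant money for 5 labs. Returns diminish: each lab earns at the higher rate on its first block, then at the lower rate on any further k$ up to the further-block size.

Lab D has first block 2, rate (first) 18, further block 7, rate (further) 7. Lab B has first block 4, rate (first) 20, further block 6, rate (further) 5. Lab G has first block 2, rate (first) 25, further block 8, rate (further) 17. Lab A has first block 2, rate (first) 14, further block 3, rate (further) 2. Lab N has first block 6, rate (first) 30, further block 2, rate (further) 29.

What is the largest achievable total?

Rank every tier by rate: Lab N/first 30 > Lab N/second 29 > Lab G/first 25 > Lab B/first 20 > Lab D/first 18 > Lab G/second 17 > Lab A/first 14 > Lab D/second 7 > Lab B/second 5 > Lab A/second 2.
Fill Lab N first block (6 at 30) — 16 left.
Fill Lab N second block (2 at 29) — 14 left.
Lab G first at 25: fill all 2 — 12 left.
Lab B first at 20: fill all 4 — 8 left.
Fill Lab D first block (2 at 18) — 6 left.
Lab G/second: +6 of 8 at 17; pool empty.
Total = 30×6 + 29×2 + 25×2 + 20×4 + 18×2 + 17×6 = 506.

506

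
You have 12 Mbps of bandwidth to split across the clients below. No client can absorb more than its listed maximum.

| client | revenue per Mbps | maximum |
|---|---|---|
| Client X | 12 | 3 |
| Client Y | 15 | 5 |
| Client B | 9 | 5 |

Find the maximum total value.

Highest revenue per Mbps first: Client Y 15 > Client X 12 > Client B 9.
Give Client Y 5 to hit its cap of 5 ; 7 left.
Give Client X 3 to hit its cap of 3 ; 4 left.
Client B: +4 (room for 5) → 4. Pool exhausted.
Total = 12×3 + 15×5 + 9×4 = 147.

147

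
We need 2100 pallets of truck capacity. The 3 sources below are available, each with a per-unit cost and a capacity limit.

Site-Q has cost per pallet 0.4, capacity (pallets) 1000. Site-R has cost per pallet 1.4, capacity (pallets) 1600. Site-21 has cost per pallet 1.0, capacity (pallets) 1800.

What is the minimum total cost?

Fill from the cheapest source first.
Site-Q (0.4): use full 1000 ; 1100 pallets to go.
Take 1100 from Site-21 at 1.0 to finish.
Site-R: unused.
Cost = 1000×0.4 + 1100×1.0 = 1500.

1500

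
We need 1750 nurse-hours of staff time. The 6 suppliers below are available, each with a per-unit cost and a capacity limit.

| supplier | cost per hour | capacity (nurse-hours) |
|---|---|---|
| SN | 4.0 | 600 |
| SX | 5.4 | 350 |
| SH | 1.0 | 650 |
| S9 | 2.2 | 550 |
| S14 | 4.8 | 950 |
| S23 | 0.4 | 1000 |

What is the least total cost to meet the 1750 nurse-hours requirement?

1270

Cheapest first:
S23 at 0.4: take all 1000 nurse-hours → 750 still needed.
SH (1.0): use full 650 → 100 nurse-hours to go.
Take 100 from S9 at 2.2 to finish.
SN, S14, SX: unused.
Cost = 1000×0.4 + 650×1.0 + 100×2.2 = 1270.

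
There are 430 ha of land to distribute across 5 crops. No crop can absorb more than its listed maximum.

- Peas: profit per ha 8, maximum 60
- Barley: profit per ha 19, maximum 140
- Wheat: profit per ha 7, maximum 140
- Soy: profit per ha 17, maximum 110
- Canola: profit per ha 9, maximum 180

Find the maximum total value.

6150

Rank by profit per ha: Barley 19 > Soy 17 > Canola 9 > Peas 8 > Wheat 7.
Barley: +140 to 140 (cap) ; 290 left.
Soy: +110 to 110 (cap) ; 180 left.
Canola: +180 to 180 (cap) ; 0 left.
Total = 19×140 + 17×110 + 9×180 = 6150.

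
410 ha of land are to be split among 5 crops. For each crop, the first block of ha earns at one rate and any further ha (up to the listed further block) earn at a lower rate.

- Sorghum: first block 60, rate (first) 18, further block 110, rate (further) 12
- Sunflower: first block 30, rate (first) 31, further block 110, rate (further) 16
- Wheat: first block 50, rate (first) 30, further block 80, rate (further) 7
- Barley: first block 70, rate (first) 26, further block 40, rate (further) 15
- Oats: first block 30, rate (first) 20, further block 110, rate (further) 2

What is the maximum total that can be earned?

8530

Treat each block as its own option and order by rate: Sunflower/first 31 > Wheat/first 30 > Barley/first 26 > Oats/first 20 > Sorghum/first 18 > Sunflower/second 16 > Barley/second 15 > Sorghum/second 12 > Wheat/second 7 > Oats/second 2.
Sunflower first at 31: fill all 30 → 380 left.
Wheat first at 30: fill all 50 → 330 left.
Fill Barley first block (70 at 26) → 260 left.
Fill Oats first block (30 at 20) → 230 left.
Sorghum/first (18): +60 → 170 left.
Sunflower/second (16): +110 → 60 left.
Barley second at 15: fill all 40 → 20 left.
Sorghum second at 12: only 20 left, fill 20.
Total = 31×30 + 30×50 + 26×70 + 20×30 + 18×60 + 16×110 + 15×40 + 12×20 = 8530.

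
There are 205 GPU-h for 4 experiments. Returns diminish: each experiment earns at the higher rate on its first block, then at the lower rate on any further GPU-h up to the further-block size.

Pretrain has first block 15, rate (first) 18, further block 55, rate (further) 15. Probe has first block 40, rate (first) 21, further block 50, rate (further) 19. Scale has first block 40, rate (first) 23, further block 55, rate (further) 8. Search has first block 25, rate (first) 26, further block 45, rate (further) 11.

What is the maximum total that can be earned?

4155

Rank every tier by rate: Search/T1 26 > Scale/T1 23 > Probe/T1 21 > Probe/T2 19 > Pretrain/T1 18 > Pretrain/T2 15 > Search/T2 11 > Scale/T2 8.
Search T1 at 26: fill all 25 ; 180 left.
Fill Scale T1 block (40 at 23) ; 140 left.
Fill Probe T1 block (40 at 21) ; 100 left.
Fill Probe T2 block (50 at 19) ; 50 left.
Fill Pretrain T1 block (15 at 18) ; 35 left.
Pretrain/T2: +35 of 55 at 15; pool empty.
Total = 26×25 + 23×40 + 21×40 + 19×50 + 18×15 + 15×35 = 4155.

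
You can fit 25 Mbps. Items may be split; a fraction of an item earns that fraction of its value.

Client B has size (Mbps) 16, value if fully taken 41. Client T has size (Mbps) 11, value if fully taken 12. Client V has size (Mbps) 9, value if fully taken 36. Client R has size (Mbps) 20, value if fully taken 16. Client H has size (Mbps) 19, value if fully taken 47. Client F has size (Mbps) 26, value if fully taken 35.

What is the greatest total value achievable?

Sort by value density: Client V 36/9≈4, Client B 41/16≈2.56, Client H 47/19≈2.47, Client F 35/26≈1.35, Client T 12/11≈1.09, Client R 16/20≈0.8.
Take all of Client V (9 Mbps, value 36) → 16 Mbps left.
Client B: take in full, 16 Mbps for value 41 → 0 left.
Total value = 77.

77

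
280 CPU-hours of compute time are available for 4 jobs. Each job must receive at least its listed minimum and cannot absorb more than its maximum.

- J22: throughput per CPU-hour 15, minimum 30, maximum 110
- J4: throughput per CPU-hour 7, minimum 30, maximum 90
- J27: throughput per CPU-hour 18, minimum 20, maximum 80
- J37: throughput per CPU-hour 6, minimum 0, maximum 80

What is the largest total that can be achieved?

Meeting every minimum uses 30+30+20+0 = 80 CPU-hours, leaving 200.
Rank by throughput per CPU-hour: J27 18 > J22 15 > J4 7 > J37 6.
J27 takes 60 more to reach its cap of 80 ; 140 left.
Give J22 80 more to hit its cap of 110 ; 60 left.
J4 takes 60 more to reach its cap of 90 ; 0 left.
Total = 15×110 + 7×90 + 18×80 = 3720.

3720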